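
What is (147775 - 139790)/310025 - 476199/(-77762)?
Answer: 29650904909/4821632810 ≈ 6.1496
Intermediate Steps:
(147775 - 139790)/310025 - 476199/(-77762) = 7985*(1/310025) - 476199*(-1/77762) = 1597/62005 + 476199/77762 = 29650904909/4821632810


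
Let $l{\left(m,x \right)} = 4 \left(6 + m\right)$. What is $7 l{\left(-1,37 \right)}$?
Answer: $140$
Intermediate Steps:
$l{\left(m,x \right)} = 24 + 4 m$
$7 l{\left(-1,37 \right)} = 7 \left(24 + 4 \left(-1\right)\right) = 7 \left(24 - 4\right) = 7 \cdot 20 = 140$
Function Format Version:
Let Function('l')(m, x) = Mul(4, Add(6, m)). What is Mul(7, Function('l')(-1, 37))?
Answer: 140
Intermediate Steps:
Function('l')(m, x) = Add(24, Mul(4, m))
Mul(7, Function('l')(-1, 37)) = Mul(7, Add(24, Mul(4, -1))) = Mul(7, Add(24, -4)) = Mul(7, 20) = 140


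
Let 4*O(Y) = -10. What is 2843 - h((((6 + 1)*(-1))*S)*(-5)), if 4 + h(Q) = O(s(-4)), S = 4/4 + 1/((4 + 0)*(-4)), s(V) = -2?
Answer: 5699/2 ≈ 2849.5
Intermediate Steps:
S = 15/16 (S = 4*(1/4) - 1/4/4 = 1 + (1/4)*(-1/4) = 1 - 1/16 = 15/16 ≈ 0.93750)
O(Y) = -5/2 (O(Y) = (1/4)*(-10) = -5/2)
h(Q) = -13/2 (h(Q) = -4 - 5/2 = -13/2)
2843 - h((((6 + 1)*(-1))*S)*(-5)) = 2843 - 1*(-13/2) = 2843 + 13/2 = 5699/2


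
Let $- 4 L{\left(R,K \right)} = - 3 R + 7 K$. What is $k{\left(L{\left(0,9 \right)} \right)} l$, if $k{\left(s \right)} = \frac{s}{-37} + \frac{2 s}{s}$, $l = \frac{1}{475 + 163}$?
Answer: $\frac{359}{94424} \approx 0.003802$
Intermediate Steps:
$l = \frac{1}{638} \approx 0.0015674$
$L{\left(R,K \right)} = - \frac{7 K}{4} + \frac{3 R}{4}$ ($L{\left(R,K \right)} = - \frac{- 3 R + 7 K}{4} = - \frac{7 K}{4} + \frac{3 R}{4}$)
$k{\left(s \right)} = 2 - \frac{s}{37}$ ($k{\left(s \right)} = s \left(- \frac{1}{37}\right) + 2 = - \frac{s}{37} + 2 = 2 - \frac{s}{37}$)
$k{\left(L{\left(0,9 \right)} \right)} l = \left(2 - \frac{\left(- \frac{7}{4}\right) 9 + \frac{3}{4} \cdot 0}{37}\right) \frac{1}{638} = \left(2 - \frac{- \frac{63}{4} + 0}{37}\right) \frac{1}{638} = \left(2 - - \frac{63}{148}\right) \frac{1}{638} = \left(2 + \frac{63}{148}\right) \frac{1}{638} = \frac{359}{148} \cdot \frac{1}{638} = \frac{359}{94424}$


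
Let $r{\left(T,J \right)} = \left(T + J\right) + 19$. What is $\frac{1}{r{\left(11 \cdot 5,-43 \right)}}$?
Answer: $\frac{1}{31} \approx 0.032258$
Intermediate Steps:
$r{\left(T,J \right)} = 19 + J + T$ ($r{\left(T,J \right)} = \left(J + T\right) + 19 = 19 + J + T$)
$\frac{1}{r{\left(11 \cdot 5,-43 \right)}} = \frac{1}{19 - 43 + 11 \cdot 5} = \frac{1}{19 - 43 + 55} = \frac{1}{31}$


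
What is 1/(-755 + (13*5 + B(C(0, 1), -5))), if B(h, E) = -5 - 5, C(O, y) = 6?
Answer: -1/700 ≈ -0.0014286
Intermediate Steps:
B(h, E) = -10
1/(-755 + (13*5 + B(C(0, 1), -5))) = 1/(-755 + (13*5 - 10)) = 1/(-755 + (65 - 10)) = 1/(-755 + 55) = 1/(-700) = -1/700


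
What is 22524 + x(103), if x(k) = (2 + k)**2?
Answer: 33549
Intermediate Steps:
22524 + x(103) = 22524 + (2 + 103)**2 = 22524 + 105**2 = 22524 + 11025 = 33549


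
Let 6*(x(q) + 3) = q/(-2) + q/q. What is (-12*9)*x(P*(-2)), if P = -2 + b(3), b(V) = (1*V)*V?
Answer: 180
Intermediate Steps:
b(V) = V² (b(V) = V*V = V²)
P = 7 (P = -2 + 3² = -2 + 9 = 7)
x(q) = -17/6 - q/12 (x(q) = -3 + (q/(-2) + q/q)/6 = -3 + (q*(-½) + 1)/6 = -3 + (-q/2 + 1)/6 = -3 + (1 - q/2)/6 = -3 + (⅙ - q/12) = -17/6 - q/12)
(-12*9)*x(P*(-2)) = (-12*9)*(-17/6 - 7*(-2)/12) = -108*(-17/6 - 1/12*(-14)) = -108*(-17/6 + 7/6) = -108*(-5/3) = 180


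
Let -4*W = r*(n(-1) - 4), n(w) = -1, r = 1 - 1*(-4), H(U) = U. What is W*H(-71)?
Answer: -1775/4 ≈ -443.75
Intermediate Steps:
r = 5 (r = 1 + 4 = 5)
W = 25/4 (W = -5*(-1 - 4)/4 = -5*(-5)/4 = -¼*(-25) = 25/4 ≈ 6.2500)
W*H(-71) = (25/4)*(-71) = -1775/4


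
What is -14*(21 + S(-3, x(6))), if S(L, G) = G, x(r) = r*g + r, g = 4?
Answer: -714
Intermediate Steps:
x(r) = 5*r (x(r) = r*4 + r = 4*r + r = 5*r)
-14*(21 + S(-3, x(6))) = -14*(21 + 5*6) = -14*(21 + 30) = -14*51 = -714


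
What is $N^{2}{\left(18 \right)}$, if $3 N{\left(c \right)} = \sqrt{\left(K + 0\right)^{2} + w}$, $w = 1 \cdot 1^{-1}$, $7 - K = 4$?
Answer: $\frac{10}{9} \approx 1.1111$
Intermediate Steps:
$K = 3$ ($K = 7 - 4 = 3$)
$w = 1$ ($w = 1 \cdot 1 = 1$)
$N{\left(c \right)} = \frac{\sqrt{10}}{3}$ ($N{\left(c \right)} = \frac{\sqrt{\left(3 + 0\right)^{2} + 1}}{3} = \frac{\sqrt{3^{2} + 1}}{3} = \frac{\sqrt{9 + 1}}{3} = \frac{\sqrt{10}}{3}$)
$N^{2}{\left(18 \right)} = \left(\frac{\sqrt{10}}{3}\right)^{2} = \frac{10}{9}$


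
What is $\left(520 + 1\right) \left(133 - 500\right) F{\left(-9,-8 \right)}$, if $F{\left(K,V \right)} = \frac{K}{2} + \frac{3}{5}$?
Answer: $\frac{7457073}{10} \approx 7.4571 \cdot 10^{5}$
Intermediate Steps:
$F{\left(K,V \right)} = \frac{3}{5} + \frac{K}{2}$ ($F{\left(K,V \right)} = K \frac{1}{2} + 3 \cdot \frac{1}{5} = \frac{K}{2} + \frac{3}{5} = \frac{3}{5} + \frac{K}{2}$)
$\left(520 + 1\right) \left(133 - 500\right) F{\left(-9,-8 \right)} = \left(520 + 1\right) \left(133 - 500\right) \left(\frac{3}{5} + \frac{1}{2} \left(-9\right)\right) = 521 \left(-367\right) \left(\frac{3}{5} - \frac{9}{2}\right) = \left(-191207\right) \left(- \frac{39}{10}\right) = \frac{7457073}{10}$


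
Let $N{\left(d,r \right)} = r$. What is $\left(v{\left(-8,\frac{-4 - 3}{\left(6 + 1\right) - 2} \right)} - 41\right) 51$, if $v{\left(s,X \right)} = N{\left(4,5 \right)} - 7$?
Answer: $-2193$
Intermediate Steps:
$v{\left(s,X \right)} = -2$ ($v{\left(s,X \right)} = 5 - 7 = -2$)
$\left(v{\left(-8,\frac{-4 - 3}{\left(6 + 1\right) - 2} \right)} - 41\right) 51 = \left(-2 - 41\right) 51 = \left(-43\right) 51 = -2193$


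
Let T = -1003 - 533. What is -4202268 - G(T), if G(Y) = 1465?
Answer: -4203733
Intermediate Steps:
T = -1536
-4202268 - G(T) = -4202268 - 1*1465 = -4202268 - 1465 = -4203733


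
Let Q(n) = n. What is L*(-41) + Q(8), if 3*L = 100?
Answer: -4076/3 ≈ -1358.7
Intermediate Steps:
L = 100/3 (L = (1/3)*100 = 100/3 ≈ 33.333)
L*(-41) + Q(8) = (100/3)*(-41) + 8 = -4100/3 + 8 = -4076/3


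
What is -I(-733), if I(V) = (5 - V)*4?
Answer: -2952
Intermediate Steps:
I(V) = 20 - 4*V
-I(-733) = -(20 - 4*(-733)) = -(20 + 2932) = -1*2952 = -2952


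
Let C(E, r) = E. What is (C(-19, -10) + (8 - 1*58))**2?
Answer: 4761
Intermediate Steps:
(C(-19, -10) + (8 - 1*58))**2 = (-19 + (8 - 1*58))**2 = (-19 + (8 - 58))**2 = (-19 - 50)**2 = (-69)**2 = 4761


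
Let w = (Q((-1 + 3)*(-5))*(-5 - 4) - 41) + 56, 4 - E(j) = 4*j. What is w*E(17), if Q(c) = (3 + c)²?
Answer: 27264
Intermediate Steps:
E(j) = 4 - 4*j
w = -426 (w = ((3 + (-1 + 3)*(-5))²*(-5 - 4) - 41) + 56 = ((3 + 2*(-5))²*(-9) - 41) + 56 = ((3 - 10)²*(-9) - 41) + 56 = ((-7)²*(-9) - 41) + 56 = (49*(-9) - 41) + 56 = (-441 - 41) + 56 = -482 + 56 = -426)
w*E(17) = -426*(4 - 4*17) = -426*(4 - 68) = -426*(-64) = 27264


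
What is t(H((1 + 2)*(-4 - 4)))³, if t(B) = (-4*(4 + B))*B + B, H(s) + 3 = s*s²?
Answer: -446883531157415007257448231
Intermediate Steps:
H(s) = -3 + s³ (H(s) = -3 + s*s² = -3 + s³)
t(B) = B + B*(-16 - 4*B) (t(B) = (-16 - 4*B)*B + B = B*(-16 - 4*B) + B = B + B*(-16 - 4*B))
t(H((1 + 2)*(-4 - 4)))³ = (-(-3 + ((1 + 2)*(-4 - 4))³)*(15 + 4*(-3 + ((1 + 2)*(-4 - 4))³)))³ = (-(-3 + (3*(-8))³)*(15 + 4*(-3 + (3*(-8))³)))³ = (-(-3 + (-24)³)*(15 + 4*(-3 + (-24)³)))³ = (-(-3 - 13824)*(15 + 4*(-3 - 13824)))³ = (-1*(-13827)*(15 + 4*(-13827)))³ = (-1*(-13827)*(15 - 55308))³ = (-1*(-13827)*(-55293))³ = (-764536311)³ = -446883531157415007257448231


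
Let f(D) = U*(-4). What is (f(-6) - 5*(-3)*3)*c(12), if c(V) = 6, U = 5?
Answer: 150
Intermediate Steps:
f(D) = -20 (f(D) = 5*(-4) = -20)
(f(-6) - 5*(-3)*3)*c(12) = (-20 - 5*(-3)*3)*6 = (-20 + 15*3)*6 = (-20 + 45)*6 = 25*6 = 150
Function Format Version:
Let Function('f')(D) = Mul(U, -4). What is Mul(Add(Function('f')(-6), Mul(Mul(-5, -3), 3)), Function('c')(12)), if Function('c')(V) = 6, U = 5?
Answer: 150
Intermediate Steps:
Function('f')(D) = -20 (Function('f')(D) = Mul(5, -4) = -20)
Mul(Add(Function('f')(-6), Mul(Mul(-5, -3), 3)), Function('c')(12)) = Mul(Add(-20, Mul(Mul(-5, -3), 3)), 6) = Mul(Add(-20, Mul(15, 3)), 6) = Mul(Add(-20, 45), 6) = Mul(25, 6) = 150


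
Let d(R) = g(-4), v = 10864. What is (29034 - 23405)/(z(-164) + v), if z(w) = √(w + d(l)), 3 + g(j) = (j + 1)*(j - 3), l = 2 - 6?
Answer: 30576728/59013321 - 5629*I*√146/118026642 ≈ 0.51813 - 0.00057627*I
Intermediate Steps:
l = -4
g(j) = -3 + (1 + j)*(-3 + j) (g(j) = -3 + (j + 1)*(j - 3) = -3 + (1 + j)*(-3 + j))
d(R) = 18 (d(R) = -6 + (-4)² - 2*(-4) = -6 + 16 + 8 = 18)
z(w) = √(18 + w) (z(w) = √(w + 18) = √(18 + w))
(29034 - 23405)/(z(-164) + v) = (29034 - 23405)/(√(18 - 164) + 10864) = 5629/(√(-146) + 10864) = 5629/(I*√146 + 10864) = 5629/(10864 + I*√146)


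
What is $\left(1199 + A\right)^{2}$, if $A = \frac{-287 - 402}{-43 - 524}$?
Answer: $\frac{463110192484}{321489} \approx 1.4405 \cdot 10^{6}$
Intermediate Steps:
$A = \frac{689}{567}$ ($A = - \frac{689}{-567} = \left(-689\right) \left(- \frac{1}{567}\right) = \frac{689}{567} \approx 1.2152$)
$\left(1199 + A\right)^{2} = \left(1199 + \frac{689}{567}\right)^{2} = \left(\frac{680522}{567}\right)^{2} = \frac{463110192484}{321489}$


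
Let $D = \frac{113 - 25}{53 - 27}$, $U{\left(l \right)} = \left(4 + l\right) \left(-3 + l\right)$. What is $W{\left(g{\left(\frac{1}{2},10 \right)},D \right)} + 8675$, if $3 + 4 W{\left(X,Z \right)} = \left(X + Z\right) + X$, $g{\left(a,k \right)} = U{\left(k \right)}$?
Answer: $\frac{453653}{52} \approx 8724.1$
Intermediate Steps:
$U{\left(l \right)} = \left(-3 + l\right) \left(4 + l\right)$
$g{\left(a,k \right)} = -12 + k + k^{2}$
$D = \frac{44}{13}$ ($D = \frac{88}{26} = 88 \cdot \frac{1}{26} = \frac{44}{13} \approx 3.3846$)
$W{\left(X,Z \right)} = - \frac{3}{4} + \frac{X}{2} + \frac{Z}{4}$ ($W{\left(X,Z \right)} = - \frac{3}{4} + \frac{\left(X + Z\right) + X}{4} = - \frac{3}{4} + \frac{Z + 2 X}{4} = - \frac{3}{4} + \left(\frac{X}{2} + \frac{Z}{4}\right) = - \frac{3}{4} + \frac{X}{2} + \frac{Z}{4}$)
$W{\left(g{\left(\frac{1}{2},10 \right)},D \right)} + 8675 = \left(- \frac{3}{4} + \frac{-12 + 10 + 10^{2}}{2} + \frac{1}{4} \cdot \frac{44}{13}\right) + 8675 = \left(- \frac{3}{4} + \frac{-12 + 10 + 100}{2} + \frac{11}{13}\right) + 8675 = \left(- \frac{3}{4} + \frac{1}{2} \cdot 98 + \frac{11}{13}\right) + 8675 = \left(- \frac{3}{4} + 49 + \frac{11}{13}\right) + 8675 = \frac{2553}{52} + 8675 = \frac{453653}{52}$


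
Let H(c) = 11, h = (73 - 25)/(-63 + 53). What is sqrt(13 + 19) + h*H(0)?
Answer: -264/5 + 4*sqrt(2) ≈ -47.143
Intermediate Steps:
h = -24/5 (h = 48/(-10) = 48*(-1/10) = -24/5 ≈ -4.8000)
sqrt(13 + 19) + h*H(0) = sqrt(13 + 19) - 24/5*11 = sqrt(32) - 264/5 = 4*sqrt(2) - 264/5 = -264/5 + 4*sqrt(2)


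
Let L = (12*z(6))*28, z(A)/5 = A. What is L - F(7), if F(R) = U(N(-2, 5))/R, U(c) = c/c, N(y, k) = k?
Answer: 70559/7 ≈ 10080.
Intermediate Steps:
z(A) = 5*A
L = 10080 (L = (12*(5*6))*28 = (12*30)*28 = 360*28 = 10080)
U(c) = 1
F(R) = 1/R
L - F(7) = 10080 - 1/7 = 10080 - 1*⅐ = 10080 - ⅐ = 70559/7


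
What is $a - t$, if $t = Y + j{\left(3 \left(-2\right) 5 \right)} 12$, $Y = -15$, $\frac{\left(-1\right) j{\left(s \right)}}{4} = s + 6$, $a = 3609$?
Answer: $2472$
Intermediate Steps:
$j{\left(s \right)} = -24 - 4 s$ ($j{\left(s \right)} = - 4 \left(s + 6\right) = - 4 \left(6 + s\right) = -24 - 4 s$)
$t = 1137$ ($t = -15 + \left(-24 - 4 \cdot 3 \left(-2\right) 5\right) 12 = -15 + \left(-24 - 4 \left(\left(-6\right) 5\right)\right) 12 = -15 + \left(-24 - -120\right) 12 = -15 + \left(-24 + 120\right) 12 = -15 + 96 \cdot 12 = -15 + 1152 = 1137$)
$a - t = 3609 - 1137 = 2472$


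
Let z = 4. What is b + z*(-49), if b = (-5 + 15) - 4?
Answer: -190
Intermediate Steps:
b = 6 (b = 10 - 4 = 6)
b + z*(-49) = 6 + 4*(-49) = 6 - 196 = -190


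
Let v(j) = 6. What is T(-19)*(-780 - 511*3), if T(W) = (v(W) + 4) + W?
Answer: 20817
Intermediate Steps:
T(W) = 10 + W (T(W) = (6 + 4) + W = 10 + W)
T(-19)*(-780 - 511*3) = (10 - 19)*(-780 - 511*3) = -9*(-780 - 1533) = -9*(-2313) = 20817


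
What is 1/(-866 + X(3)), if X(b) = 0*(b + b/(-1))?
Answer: -1/866 ≈ -0.0011547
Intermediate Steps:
X(b) = 0 (X(b) = 0*(b + b*(-1)) = 0*(b - b) = 0*0 = 0)
1/(-866 + X(3)) = 1/(-866 + 0) = 1/(-866) = -1/866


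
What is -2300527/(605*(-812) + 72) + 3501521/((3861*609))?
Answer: 7129246957871/1154954412612 ≈ 6.1728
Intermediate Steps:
-2300527/(605*(-812) + 72) + 3501521/((3861*609)) = -2300527/(-491260 + 72) + 3501521/2351349 = -2300527/(-491188) + 3501521*(1/2351349) = -2300527*(-1/491188) + 3501521/2351349 = 2300527/491188 + 3501521/2351349 = 7129246957871/1154954412612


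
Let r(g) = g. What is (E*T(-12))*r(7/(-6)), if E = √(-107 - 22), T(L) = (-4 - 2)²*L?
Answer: 504*I*√129 ≈ 5724.3*I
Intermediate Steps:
T(L) = 36*L (T(L) = (-6)²*L = 36*L)
E = I*√129 (E = √(-129) = I*√129 ≈ 11.358*I)
(E*T(-12))*r(7/(-6)) = ((I*√129)*(36*(-12)))*(7/(-6)) = ((I*√129)*(-432))*(7*(-⅙)) = -432*I*√129*(-7/6) = 504*I*√129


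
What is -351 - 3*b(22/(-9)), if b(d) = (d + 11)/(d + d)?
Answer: -1383/4 ≈ -345.75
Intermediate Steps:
b(d) = (11 + d)/(2*d) (b(d) = (11 + d)/((2*d)) = (11 + d)*(1/(2*d)) = (11 + d)/(2*d))
-351 - 3*b(22/(-9)) = -351 - 3*(11 + 22/(-9))/(2*(22/(-9))) = -351 - 3*(11 + 22*(-1/9))/(2*(22*(-1/9))) = -351 - 3*(11 - 22/9)/(2*(-22/9)) = -351 - 3*(-9)*77/(2*22*9) = -351 - 3*(-7/4) = -351 + 21/4 = -1383/4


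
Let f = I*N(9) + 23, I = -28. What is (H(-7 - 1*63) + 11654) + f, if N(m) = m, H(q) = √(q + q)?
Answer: 11425 + 2*I*√35 ≈ 11425.0 + 11.832*I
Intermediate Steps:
H(q) = √2*√q (H(q) = √(2*q) = √2*√q)
f = -229 (f = -28*9 + 23 = -252 + 23 = -229)
(H(-7 - 1*63) + 11654) + f = (√2*√(-7 - 1*63) + 11654) - 229 = (√2*√(-7 - 63) + 11654) - 229 = (√2*√(-70) + 11654) - 229 = (√2*(I*√70) + 11654) - 229 = (2*I*√35 + 11654) - 229 = (11654 + 2*I*√35) - 229 = 11425 + 2*I*√35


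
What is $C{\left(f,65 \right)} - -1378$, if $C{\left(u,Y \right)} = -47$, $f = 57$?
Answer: $1331$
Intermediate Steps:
$C{\left(f,65 \right)} - -1378 = -47 - -1378 = -47 + 1378 = 1331$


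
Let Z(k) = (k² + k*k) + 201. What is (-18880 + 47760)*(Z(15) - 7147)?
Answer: -187604480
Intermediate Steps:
Z(k) = 201 + 2*k² (Z(k) = (k² + k²) + 201 = 2*k² + 201 = 201 + 2*k²)
(-18880 + 47760)*(Z(15) - 7147) = (-18880 + 47760)*((201 + 2*15²) - 7147) = 28880*((201 + 2*225) - 7147) = 28880*((201 + 450) - 7147) = 28880*(651 - 7147) = 28880*(-6496) = -187604480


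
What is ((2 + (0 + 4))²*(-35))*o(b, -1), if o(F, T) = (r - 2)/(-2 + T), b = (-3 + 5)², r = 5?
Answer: 1260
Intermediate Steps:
b = 4 (b = 2² = 4)
o(F, T) = 3/(-2 + T) (o(F, T) = (5 - 2)/(-2 + T) = 3/(-2 + T))
((2 + (0 + 4))²*(-35))*o(b, -1) = ((2 + (0 + 4))²*(-35))*(3/(-2 - 1)) = ((2 + 4)²*(-35))*(3/(-3)) = (6²*(-35))*(3*(-⅓)) = (36*(-35))*(-1) = -1260*(-1) = 1260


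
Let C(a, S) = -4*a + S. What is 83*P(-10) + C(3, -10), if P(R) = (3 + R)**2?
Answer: 4045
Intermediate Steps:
C(a, S) = S - 4*a
83*P(-10) + C(3, -10) = 83*(3 - 10)**2 + (-10 - 4*3) = 83*(-7)**2 + (-10 - 12) = 83*49 - 22 = 4067 - 22 = 4045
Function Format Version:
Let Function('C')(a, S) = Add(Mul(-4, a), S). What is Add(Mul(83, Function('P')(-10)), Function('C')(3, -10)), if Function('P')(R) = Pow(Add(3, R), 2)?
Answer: 4045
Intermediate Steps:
Function('C')(a, S) = Add(S, Mul(-4, a))
Add(Mul(83, Function('P')(-10)), Function('C')(3, -10)) = Add(Mul(83, Pow(Add(3, -10), 2)), Add(-10, Mul(-4, 3))) = Add(Mul(83, Pow(-7, 2)), Add(-10, -12)) = Add(Mul(83, 49), -22) = Add(4067, -22) = 4045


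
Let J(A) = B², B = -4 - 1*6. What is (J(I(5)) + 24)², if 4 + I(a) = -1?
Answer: 15376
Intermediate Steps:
I(a) = -5 (I(a) = -4 - 1 = -5)
B = -10 (B = -4 - 6 = -10)
J(A) = 100 (J(A) = (-10)² = 100)
(J(I(5)) + 24)² = (100 + 24)² = 124² = 15376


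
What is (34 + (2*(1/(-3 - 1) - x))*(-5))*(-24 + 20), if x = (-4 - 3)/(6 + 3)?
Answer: -1034/9 ≈ -114.89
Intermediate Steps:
x = -7/9 ≈ -0.77778
(34 + (2*(1/(-3 - 1) - x))*(-5))*(-24 + 20) = (34 + (2*(1/(-3 - 1) - 1*(-7/9)))*(-5))*(-24 + 20) = (34 + (2*(1/(-4) + 7/9))*(-5))*(-4) = (34 + (2*(-¼ + 7/9))*(-5))*(-4) = (34 + (2*(19/36))*(-5))*(-4) = (34 + (19/18)*(-5))*(-4) = (34 - 95/18)*(-4) = (517/18)*(-4) = -1034/9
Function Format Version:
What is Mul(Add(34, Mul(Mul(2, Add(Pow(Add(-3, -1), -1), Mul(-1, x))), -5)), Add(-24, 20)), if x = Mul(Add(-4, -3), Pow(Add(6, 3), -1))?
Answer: Rational(-1034, 9) ≈ -114.89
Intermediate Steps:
x = Rational(-7, 9) (x = Mul(-7, Pow(9, -1)) = Mul(-7, Rational(1, 9)) = Rational(-7, 9) ≈ -0.77778)
Mul(Add(34, Mul(Mul(2, Add(Pow(Add(-3, -1), -1), Mul(-1, x))), -5)), Add(-24, 20)) = Mul(Add(34, Mul(Mul(2, Add(Pow(Add(-3, -1), -1), Mul(-1, Rational(-7, 9)))), -5)), Add(-24, 20)) = Mul(Add(34, Mul(Mul(2, Add(Pow(-4, -1), Rational(7, 9))), -5)), -4) = Mul(Add(34, Mul(Mul(2, Add(Rational(-1, 4), Rational(7, 9))), -5)), -4) = Mul(Add(34, Mul(Mul(2, Rational(19, 36)), -5)), -4) = Mul(Add(34, Mul(Rational(19, 18), -5)), -4) = Mul(Add(34, Rational(-95, 18)), -4) = Mul(Rational(517, 18), -4) = Rational(-1034, 9)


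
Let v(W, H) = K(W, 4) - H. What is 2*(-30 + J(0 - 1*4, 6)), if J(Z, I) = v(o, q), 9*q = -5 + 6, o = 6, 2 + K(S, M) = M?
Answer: -506/9 ≈ -56.222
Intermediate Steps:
K(S, M) = -2 + M
q = 1/9 (q = (-5 + 6)/9 = (1/9)*1 = 1/9 ≈ 0.11111)
v(W, H) = 2 - H (v(W, H) = (-2 + 4) - H = 2 - H)
J(Z, I) = 17/9 (J(Z, I) = 2 - 1*1/9 = 2 - 1/9 = 17/9)
2*(-30 + J(0 - 1*4, 6)) = 2*(-30 + 17/9) = 2*(-253/9) = -506/9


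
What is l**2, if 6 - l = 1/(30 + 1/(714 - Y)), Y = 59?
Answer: 13747797001/386161801 ≈ 35.601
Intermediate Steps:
l = 117251/19651 (l = 6 - 1/(30 + 1/(714 - 1*59)) = 6 - 1/(30 + 1/(714 - 59)) = 6 - 1/(30 + 1/655) = 6 - 1/19651/655 = 6 - 1*655/19651 = 6 - 655/19651 = 117251/19651 ≈ 5.9667)
l**2 = (117251/19651)**2 = 13747797001/386161801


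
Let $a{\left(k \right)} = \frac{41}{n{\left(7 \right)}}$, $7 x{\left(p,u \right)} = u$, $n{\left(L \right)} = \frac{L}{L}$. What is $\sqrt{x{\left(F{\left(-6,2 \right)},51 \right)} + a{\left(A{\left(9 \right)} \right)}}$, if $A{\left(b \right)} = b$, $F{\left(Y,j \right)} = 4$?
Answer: $\frac{13 \sqrt{14}}{7} \approx 6.9488$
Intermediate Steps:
$n{\left(L \right)} = 1$
$x{\left(p,u \right)} = \frac{u}{7}$
$a{\left(k \right)} = 41$ ($a{\left(k \right)} = \frac{41}{1} = 41 \cdot 1 = 41$)
$\sqrt{x{\left(F{\left(-6,2 \right)},51 \right)} + a{\left(A{\left(9 \right)} \right)}} = \sqrt{\frac{1}{7} \cdot 51 + 41} = \sqrt{\frac{51}{7} + 41} = \sqrt{\frac{338}{7}} = \frac{13 \sqrt{14}}{7}$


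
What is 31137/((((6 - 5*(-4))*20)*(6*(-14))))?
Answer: -10379/14560 ≈ -0.71284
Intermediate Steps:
31137/((((6 - 5*(-4))*20)*(6*(-14)))) = 31137/((((6 + 20)*20)*(-84))) = 31137/(((26*20)*(-84))) = 31137/((520*(-84))) = 31137/(-43680) = 31137*(-1/43680) = -10379/14560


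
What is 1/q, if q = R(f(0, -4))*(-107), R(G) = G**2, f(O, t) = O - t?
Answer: -1/1712 ≈ -0.00058411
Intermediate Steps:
q = -1712 (q = (0 - 1*(-4))**2*(-107) = (0 + 4)**2*(-107) = 4**2*(-107) = 16*(-107) = -1712)
1/q = 1/(-1712) = -1/1712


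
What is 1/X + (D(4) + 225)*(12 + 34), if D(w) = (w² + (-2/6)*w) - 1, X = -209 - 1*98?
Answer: 10111349/921 ≈ 10979.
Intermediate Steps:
X = -307 (X = -209 - 98 = -307)
D(w) = -1 + w² - w/3 (D(w) = (w² + (-2*⅙)*w) - 1 = (w² - w/3) - 1 = -1 + w² - w/3)
1/X + (D(4) + 225)*(12 + 34) = 1/(-307) + ((-1 + 4² - ⅓*4) + 225)*(12 + 34) = -1/307 + ((-1 + 16 - 4/3) + 225)*46 = -1/307 + (41/3 + 225)*46 = -1/307 + (716/3)*46 = -1/307 + 32936/3 = 10111349/921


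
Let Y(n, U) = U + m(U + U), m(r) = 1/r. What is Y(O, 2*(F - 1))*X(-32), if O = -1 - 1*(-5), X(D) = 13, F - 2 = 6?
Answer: 5109/28 ≈ 182.46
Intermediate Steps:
F = 8 (F = 2 + 6 = 8)
O = 4 (O = -1 + 5 = 4)
m(r) = 1/r
Y(n, U) = U + 1/(2*U) (Y(n, U) = U + 1/(U + U) = U + 1/(2*U))
Y(O, 2*(F - 1))*X(-32) = (2*(8 - 1) + 1/(2*((2*(8 - 1)))))*13 = (2*7 + 1/(2*((2*7))))*13 = (14 + (½)/14)*13 = (14 + (½)*(1/14))*13 = (14 + 1/28)*13 = (393/28)*13 = 5109/28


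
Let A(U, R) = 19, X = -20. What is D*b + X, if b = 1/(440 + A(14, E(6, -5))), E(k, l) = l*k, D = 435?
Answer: -2915/153 ≈ -19.052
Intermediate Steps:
E(k, l) = k*l
b = 1/459 (b = 1/(440 + 19) = 1/459 ≈ 0.0021787)
D*b + X = 435*(1/459) - 20 = 145/153 - 20 = -2915/153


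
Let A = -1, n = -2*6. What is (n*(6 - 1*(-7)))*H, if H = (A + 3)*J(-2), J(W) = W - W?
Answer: 0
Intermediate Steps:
n = -12
J(W) = 0
H = 0 (H = (-1 + 3)*0 = 2*0 = 0)
(n*(6 - 1*(-7)))*H = -12*(6 - 1*(-7))*0 = -12*(6 + 7)*0 = -12*13*0 = -156*0 = 0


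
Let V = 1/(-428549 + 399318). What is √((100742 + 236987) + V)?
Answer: √288573003669938/29231 ≈ 581.14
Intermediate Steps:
V = -1/29231 (V = 1/(-29231) = -1/29231 ≈ -3.4210e-5)
√((100742 + 236987) + V) = √((100742 + 236987) - 1/29231) = √(337729 - 1/29231) = √(9872156398/29231) = √288573003669938/29231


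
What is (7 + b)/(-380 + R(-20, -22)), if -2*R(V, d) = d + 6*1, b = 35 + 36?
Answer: -13/62 ≈ -0.20968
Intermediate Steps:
b = 71
R(V, d) = -3 - d/2 (R(V, d) = -(d + 6*1)/2 = -(d + 6)/2 = -(6 + d)/2 = -3 - d/2)
(7 + b)/(-380 + R(-20, -22)) = (7 + 71)/(-380 + (-3 - 1/2*(-22))) = 78/(-380 + (-3 + 11)) = 78/(-380 + 8) = 78/(-372) = 78*(-1/372) = -13/62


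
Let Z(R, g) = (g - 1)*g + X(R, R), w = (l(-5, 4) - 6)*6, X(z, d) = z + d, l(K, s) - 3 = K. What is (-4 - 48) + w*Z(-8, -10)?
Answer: -4564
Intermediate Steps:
l(K, s) = 3 + K
X(z, d) = d + z
w = -48 (w = ((3 - 5) - 6)*6 = (-2 - 6)*6 = -8*6 = -48)
Z(R, g) = 2*R + g*(-1 + g) (Z(R, g) = (g - 1)*g + (R + R) = (-1 + g)*g + 2*R = g*(-1 + g) + 2*R = 2*R + g*(-1 + g))
(-4 - 48) + w*Z(-8, -10) = (-4 - 48) - 48*((-10)**2 - 1*(-10) + 2*(-8)) = -52 - 48*(100 + 10 - 16) = -52 - 48*94 = -52 - 4512 = -4564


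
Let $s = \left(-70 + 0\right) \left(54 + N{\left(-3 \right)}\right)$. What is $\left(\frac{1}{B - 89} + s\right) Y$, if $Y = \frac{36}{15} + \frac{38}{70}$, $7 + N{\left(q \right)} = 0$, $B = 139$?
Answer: $- \frac{16943397}{1750} \approx -9681.9$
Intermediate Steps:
$N{\left(q \right)} = -7$ ($N{\left(q \right)} = -7 + 0 = -7$)
$s = -3290$ ($s = \left(-70 + 0\right) \left(54 - 7\right) = \left(-70\right) 47 = -3290$)
$Y = \frac{103}{35}$ ($Y = 36 \cdot \frac{1}{15} + 38 \cdot \frac{1}{70} = \frac{12}{5} + \frac{19}{35} = \frac{103}{35} \approx 2.9429$)
$\left(\frac{1}{B - 89} + s\right) Y = \left(\frac{1}{139 - 89} - 3290\right) \frac{103}{35} = \left(\frac{1}{50} - 3290\right) \frac{103}{35} = \left(- \frac{164499}{50}\right) \frac{103}{35} = - \frac{16943397}{1750}$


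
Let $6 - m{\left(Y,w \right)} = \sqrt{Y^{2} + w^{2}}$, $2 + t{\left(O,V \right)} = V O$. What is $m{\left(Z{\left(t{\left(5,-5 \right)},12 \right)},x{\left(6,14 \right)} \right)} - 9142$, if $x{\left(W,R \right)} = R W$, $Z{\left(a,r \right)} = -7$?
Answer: $-9136 - 7 \sqrt{145} \approx -9220.3$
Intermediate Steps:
$t{\left(O,V \right)} = -2 + O V$ ($t{\left(O,V \right)} = -2 + V O = -2 + O V$)
$m{\left(Y,w \right)} = 6 - \sqrt{Y^{2} + w^{2}}$
$m{\left(Z{\left(t{\left(5,-5 \right)},12 \right)},x{\left(6,14 \right)} \right)} - 9142 = \left(6 - \sqrt{\left(-7\right)^{2} + \left(14 \cdot 6\right)^{2}}\right) - 9142 = \left(6 - \sqrt{49 + 84^{2}}\right) - 9142 = \left(6 - \sqrt{49 + 7056}\right) - 9142 = \left(6 - \sqrt{7105}\right) - 9142 = \left(6 - 7 \sqrt{145}\right) - 9142 = -9136 - 7 \sqrt{145}$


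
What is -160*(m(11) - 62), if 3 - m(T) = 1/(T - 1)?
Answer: 9456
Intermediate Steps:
m(T) = 3 - 1/(-1 + T) (m(T) = 3 - 1/(T - 1) = 3 - 1/(-1 + T))
-160*(m(11) - 62) = -160*((-4 + 3*11)/(-1 + 11) - 62) = -160*((-4 + 33)/10 - 62) = -160*((1/10)*29 - 62) = -160*(29/10 - 62) = -160*(-591/10) = 9456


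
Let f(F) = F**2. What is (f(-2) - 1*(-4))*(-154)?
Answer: -1232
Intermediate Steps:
(f(-2) - 1*(-4))*(-154) = ((-2)**2 - 1*(-4))*(-154) = (4 + 4)*(-154) = 8*(-154) = -1232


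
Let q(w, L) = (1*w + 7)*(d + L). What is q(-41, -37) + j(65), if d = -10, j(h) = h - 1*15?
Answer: 1648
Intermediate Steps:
j(h) = -15 + h (j(h) = h - 15 = -15 + h)
q(w, L) = (-10 + L)*(7 + w) (q(w, L) = (1*w + 7)*(-10 + L) = (w + 7)*(-10 + L) = (7 + w)*(-10 + L) = (-10 + L)*(7 + w))
q(-41, -37) + j(65) = (-70 - 10*(-41) + 7*(-37) - 37*(-41)) + (-15 + 65) = (-70 + 410 - 259 + 1517) + 50 = 1598 + 50 = 1648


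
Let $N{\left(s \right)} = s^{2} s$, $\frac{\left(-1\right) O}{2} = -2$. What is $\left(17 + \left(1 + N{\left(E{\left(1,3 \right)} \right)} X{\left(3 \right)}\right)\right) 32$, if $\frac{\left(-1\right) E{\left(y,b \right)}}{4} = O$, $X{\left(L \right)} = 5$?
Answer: $-654784$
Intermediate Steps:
$O = 4$ ($O = \left(-2\right) \left(-2\right) = 4$)
$E{\left(y,b \right)} = -16$ ($E{\left(y,b \right)} = \left(-4\right) 4 = -16$)
$N{\left(s \right)} = s^{3}$
$\left(17 + \left(1 + N{\left(E{\left(1,3 \right)} \right)} X{\left(3 \right)}\right)\right) 32 = \left(17 + \left(1 + \left(-16\right)^{3} \cdot 5\right)\right) 32 = \left(17 + \left(1 - 20480\right)\right) 32 = \left(17 - 20479\right) 32 = \left(-20462\right) 32 = -654784$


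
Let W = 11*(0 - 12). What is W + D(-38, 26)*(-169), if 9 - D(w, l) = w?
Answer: -8075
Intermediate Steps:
D(w, l) = 9 - w
W = -132 (W = 11*(-12) = -132)
W + D(-38, 26)*(-169) = -132 + (9 - 1*(-38))*(-169) = -132 + (9 + 38)*(-169) = -132 + 47*(-169) = -132 - 7943 = -8075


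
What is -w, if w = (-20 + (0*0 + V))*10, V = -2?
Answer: 220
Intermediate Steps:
w = -220 (w = (-20 + (0*0 - 2))*10 = (-20 + (0 - 2))*10 = (-20 - 2)*10 = -22*10 = -220)
-w = -1*(-220) = 220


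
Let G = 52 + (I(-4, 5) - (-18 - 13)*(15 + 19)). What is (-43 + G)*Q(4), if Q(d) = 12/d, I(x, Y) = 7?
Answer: 3210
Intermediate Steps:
G = 1113 (G = 52 + (7 - (-18 - 13)*(15 + 19)) = 52 + (7 - (-31)*34) = 52 + (7 - 1*(-1054)) = 52 + (7 + 1054) = 52 + 1061 = 1113)
(-43 + G)*Q(4) = (-43 + 1113)*(12/4) = 1070*(12*(1/4)) = 1070*3 = 3210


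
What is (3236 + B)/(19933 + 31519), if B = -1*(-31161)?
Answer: 34397/51452 ≈ 0.66853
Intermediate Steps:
B = 31161
(3236 + B)/(19933 + 31519) = (3236 + 31161)/(19933 + 31519) = 34397/51452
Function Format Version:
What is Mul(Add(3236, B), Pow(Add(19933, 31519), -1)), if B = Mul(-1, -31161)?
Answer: Rational(34397, 51452) ≈ 0.66853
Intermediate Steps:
B = 31161
Mul(Add(3236, B), Pow(Add(19933, 31519), -1)) = Mul(Add(3236, 31161), Pow(Add(19933, 31519), -1)) = Mul(34397, Pow(51452, -1)) = Mul(34397, Rational(1, 51452)) = Rational(34397, 51452)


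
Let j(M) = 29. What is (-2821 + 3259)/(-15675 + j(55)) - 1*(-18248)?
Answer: 142753885/7823 ≈ 18248.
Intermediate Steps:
(-2821 + 3259)/(-15675 + j(55)) - 1*(-18248) = (-2821 + 3259)/(-15675 + 29) - 1*(-18248) = 438/(-15646) + 18248 = 438*(-1/15646) + 18248 = -219/7823 + 18248 = 142753885/7823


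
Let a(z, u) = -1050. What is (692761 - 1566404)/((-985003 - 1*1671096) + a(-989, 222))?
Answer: 873643/2657149 ≈ 0.32879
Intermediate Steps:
(692761 - 1566404)/((-985003 - 1*1671096) + a(-989, 222)) = (692761 - 1566404)/((-985003 - 1*1671096) - 1050) = -873643/((-985003 - 1671096) - 1050) = -873643/(-2656099 - 1050) = -873643/(-2657149) = -873643*(-1/2657149) = 873643/2657149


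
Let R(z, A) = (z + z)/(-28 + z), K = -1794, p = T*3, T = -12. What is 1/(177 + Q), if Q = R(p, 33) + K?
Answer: -8/12927 ≈ -0.00061886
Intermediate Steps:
p = -36 (p = -12*3 = -36)
R(z, A) = 2*z/(-28 + z) (R(z, A) = (2*z)/(-28 + z) = 2*z/(-28 + z))
Q = -14343/8 (Q = 2*(-36)/(-28 - 36) - 1794 = 2*(-36)/(-64) - 1794 = 2*(-36)*(-1/64) - 1794 = 9/8 - 1794 = -14343/8 ≈ -1792.9)
1/(177 + Q) = 1/(177 - 14343/8) = 1/(-12927/8) = -8/12927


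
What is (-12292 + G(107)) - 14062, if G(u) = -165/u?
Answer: -2820043/107 ≈ -26356.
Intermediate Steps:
(-12292 + G(107)) - 14062 = (-12292 - 165/107) - 14062 = -1315409/107 - 14062 = -2820043/107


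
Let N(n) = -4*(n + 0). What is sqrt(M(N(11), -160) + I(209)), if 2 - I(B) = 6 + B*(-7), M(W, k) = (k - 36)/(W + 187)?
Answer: sqrt(29807063)/143 ≈ 38.179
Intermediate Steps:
N(n) = -4*n
M(W, k) = (-36 + k)/(187 + W)
I(B) = -4 + 7*B (I(B) = 2 - (6 + B*(-7)) = 2 - (6 - 7*B) = 2 + (-6 + 7*B) = -4 + 7*B)
sqrt(M(N(11), -160) + I(209)) = sqrt((-36 - 160)/(187 - 4*11) + (-4 + 7*209)) = sqrt(-196/(187 - 44) + (-4 + 1463)) = sqrt(-196/143 + 1459) = sqrt(208441/143) = sqrt(29807063)/143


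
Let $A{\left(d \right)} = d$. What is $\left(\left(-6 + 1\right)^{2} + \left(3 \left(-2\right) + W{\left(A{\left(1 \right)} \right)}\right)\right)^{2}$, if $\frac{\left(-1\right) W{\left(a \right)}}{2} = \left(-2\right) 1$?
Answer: $529$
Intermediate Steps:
$W{\left(a \right)} = 4$ ($W{\left(a \right)} = - 2 \left(\left(-2\right) 1\right) = \left(-2\right) \left(-2\right) = 4$)
$\left(\left(-6 + 1\right)^{2} + \left(3 \left(-2\right) + W{\left(A{\left(1 \right)} \right)}\right)\right)^{2} = \left(\left(-6 + 1\right)^{2} + \left(3 \left(-2\right) + 4\right)\right)^{2} = \left(\left(-5\right)^{2} + \left(-6 + 4\right)\right)^{2} = \left(25 - 2\right)^{2} = 23^{2} = 529$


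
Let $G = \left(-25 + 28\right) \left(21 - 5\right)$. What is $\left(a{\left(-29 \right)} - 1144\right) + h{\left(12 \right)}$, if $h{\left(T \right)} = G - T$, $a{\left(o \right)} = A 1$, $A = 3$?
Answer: $-1105$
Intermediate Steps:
$a{\left(o \right)} = 3$ ($a{\left(o \right)} = 3 \cdot 1 = 3$)
$G = 48$ ($G = 3 \cdot 16 = 48$)
$h{\left(T \right)} = 48 - T$
$\left(a{\left(-29 \right)} - 1144\right) + h{\left(12 \right)} = \left(3 - 1144\right) + \left(48 - 12\right) = -1141 + \left(48 - 12\right) = -1141 + 36 = -1105$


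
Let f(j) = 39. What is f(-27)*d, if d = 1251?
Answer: 48789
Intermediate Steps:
f(-27)*d = 39*1251 = 48789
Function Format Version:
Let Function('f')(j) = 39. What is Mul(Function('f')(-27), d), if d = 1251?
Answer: 48789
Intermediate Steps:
Mul(Function('f')(-27), d) = Mul(39, 1251) = 48789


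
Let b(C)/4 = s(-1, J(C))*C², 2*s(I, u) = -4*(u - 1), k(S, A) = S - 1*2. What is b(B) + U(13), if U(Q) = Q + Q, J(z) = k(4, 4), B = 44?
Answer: -15462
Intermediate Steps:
k(S, A) = -2 + S (k(S, A) = S - 2 = -2 + S)
J(z) = 2 (J(z) = -2 + 4 = 2)
s(I, u) = 2 - 2*u (s(I, u) = (-4*(u - 1))/2 = (-4*(-1 + u))/2 = (4 - 4*u)/2 = 2 - 2*u)
U(Q) = 2*Q
b(C) = -8*C² (b(C) = 4*((2 - 2*2)*C²) = 4*((2 - 4)*C²) = 4*(-2*C²) = -8*C²)
b(B) + U(13) = -8*44² + 2*13 = -8*1936 + 26 = -15488 + 26 = -15462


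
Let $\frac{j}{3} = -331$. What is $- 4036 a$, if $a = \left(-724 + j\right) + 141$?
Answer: $6360736$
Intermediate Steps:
$j = -993$ ($j = 3 \left(-331\right) = -993$)
$a = -1576$ ($a = \left(-724 - 993\right) + 141 = -1717 + 141 = -1576$)
$- 4036 a = \left(-4036\right) \left(-1576\right) = 6360736$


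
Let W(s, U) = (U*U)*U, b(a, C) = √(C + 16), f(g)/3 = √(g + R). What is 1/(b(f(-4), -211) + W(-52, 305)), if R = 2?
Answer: 5674525/161001169878164 - I*√195/805005849390820 ≈ 3.5245e-8 - 1.7347e-14*I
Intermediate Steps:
f(g) = 3*√(2 + g) (f(g) = 3*√(g + 2) = 3*√(2 + g))
b(a, C) = √(16 + C)
W(s, U) = U³ (W(s, U) = U²*U = U³)
1/(b(f(-4), -211) + W(-52, 305)) = 1/(√(16 - 211) + 305³) = 1/(√(-195) + 28372625) = 1/(I*√195 + 28372625) = 1/(28372625 + I*√195)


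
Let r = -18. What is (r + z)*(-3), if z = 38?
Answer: -60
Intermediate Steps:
(r + z)*(-3) = (-18 + 38)*(-3) = 20*(-3) = -60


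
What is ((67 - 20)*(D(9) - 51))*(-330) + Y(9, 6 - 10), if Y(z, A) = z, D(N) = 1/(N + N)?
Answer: 2370472/3 ≈ 7.9016e+5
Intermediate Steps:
D(N) = 1/(2*N)
((67 - 20)*(D(9) - 51))*(-330) + Y(9, 6 - 10) = ((67 - 20)*((½)/9 - 51))*(-330) + 9 = (47*((½)*(⅑) - 51))*(-330) + 9 = (47*(1/18 - 51))*(-330) + 9 = (47*(-917/18))*(-330) + 9 = -43099/18*(-330) + 9 = 2370445/3 + 9 = 2370472/3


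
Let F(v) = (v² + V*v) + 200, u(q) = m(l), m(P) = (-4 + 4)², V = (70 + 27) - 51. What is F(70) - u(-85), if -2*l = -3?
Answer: 8320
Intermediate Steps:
V = 46 (V = 97 - 51 = 46)
l = 3/2 (l = -½*(-3) = 3/2 ≈ 1.5000)
m(P) = 0 (m(P) = 0² = 0)
u(q) = 0
F(v) = 200 + v² + 46*v (F(v) = (v² + 46*v) + 200 = 200 + v² + 46*v)
F(70) - u(-85) = (200 + 70² + 46*70) - 1*0 = (200 + 4900 + 3220) + 0 = 8320 + 0 = 8320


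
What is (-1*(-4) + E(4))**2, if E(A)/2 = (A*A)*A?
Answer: 17424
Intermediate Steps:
E(A) = 2*A**3 (E(A) = 2*((A*A)*A) = 2*(A**2*A) = 2*A**3)
(-1*(-4) + E(4))**2 = (-1*(-4) + 2*4**3)**2 = (4 + 2*64)**2 = (4 + 128)**2 = 132**2 = 17424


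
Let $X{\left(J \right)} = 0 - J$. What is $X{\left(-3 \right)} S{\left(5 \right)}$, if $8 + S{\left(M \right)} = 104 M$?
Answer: $1536$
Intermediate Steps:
$S{\left(M \right)} = -8 + 104 M$
$X{\left(J \right)} = - J$
$X{\left(-3 \right)} S{\left(5 \right)} = \left(-1\right) \left(-3\right) \left(-8 + 104 \cdot 5\right) = 3 \left(-8 + 520\right) = 3 \cdot 512 = 1536$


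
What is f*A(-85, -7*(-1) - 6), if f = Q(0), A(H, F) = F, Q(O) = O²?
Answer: 0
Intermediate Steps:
f = 0 (f = 0² = 0)
f*A(-85, -7*(-1) - 6) = 0*(-7*(-1) - 6) = 0*(7 - 6) = 0*1 = 0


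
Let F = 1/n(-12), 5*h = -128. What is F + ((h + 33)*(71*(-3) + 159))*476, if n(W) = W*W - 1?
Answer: -135999859/715 ≈ -1.9021e+5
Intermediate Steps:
h = -128/5 (h = (⅕)*(-128) = -128/5 ≈ -25.600)
n(W) = -1 + W² (n(W) = W² - 1 = -1 + W²)
F = 1/143 (F = 1/(-1 + (-12)²) = 1/(-1 + 144) = 1/143 ≈ 0.0069930)
F + ((h + 33)*(71*(-3) + 159))*476 = 1/143 + ((-128/5 + 33)*(71*(-3) + 159))*476 = 1/143 + (37*(-213 + 159)/5)*476 = 1/143 + ((37/5)*(-54))*476 = 1/143 - 1998/5*476 = 1/143 - 951048/5 = -135999859/715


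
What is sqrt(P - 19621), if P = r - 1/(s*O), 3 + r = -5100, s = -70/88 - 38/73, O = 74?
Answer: I*sqrt(604764790220730)/156399 ≈ 157.24*I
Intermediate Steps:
s = -4227/3212 (s = -70*1/88 - 38*1/73 = -35/44 - 38/73 = -4227/3212 ≈ -1.3160)
r = -5103 (r = -3 - 5100 = -5103)
P = -798102491/156399 (P = -5103 - 1/((-4227/3212*74)) = -5103 - 1/(-156399/1606) = -5103 - 1*(-1606/156399) = -5103 + 1606/156399 = -798102491/156399 ≈ -5103.0)
sqrt(P - 19621) = sqrt(-798102491/156399 - 19621) = sqrt(-3866807270/156399) = I*sqrt(604764790220730)/156399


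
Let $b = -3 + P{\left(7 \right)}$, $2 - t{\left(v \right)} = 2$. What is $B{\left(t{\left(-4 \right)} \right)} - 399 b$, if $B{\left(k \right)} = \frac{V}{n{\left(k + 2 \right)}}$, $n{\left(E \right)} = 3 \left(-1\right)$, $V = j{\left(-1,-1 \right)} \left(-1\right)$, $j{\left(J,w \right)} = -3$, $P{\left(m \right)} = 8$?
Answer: $-1996$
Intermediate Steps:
$t{\left(v \right)} = 0$ ($t{\left(v \right)} = 2 - 2 = 0$)
$V = 3$ ($V = \left(-3\right) \left(-1\right) = 3$)
$n{\left(E \right)} = -3$
$B{\left(k \right)} = -1$ ($B{\left(k \right)} = \frac{3}{-3} = 3 \left(- \frac{1}{3}\right) = -1$)
$b = 5$ ($b = -3 + 8 = 5$)
$B{\left(t{\left(-4 \right)} \right)} - 399 b = -1 - 1995 = -1996$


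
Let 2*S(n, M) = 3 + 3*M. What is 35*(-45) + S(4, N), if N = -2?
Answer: -3153/2 ≈ -1576.5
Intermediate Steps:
S(n, M) = 3/2 + 3*M/2 (S(n, M) = (3 + 3*M)/2 = 3/2 + 3*M/2)
35*(-45) + S(4, N) = 35*(-45) + (3/2 + (3/2)*(-2)) = -1575 + (3/2 - 3) = -1575 - 3/2 = -3153/2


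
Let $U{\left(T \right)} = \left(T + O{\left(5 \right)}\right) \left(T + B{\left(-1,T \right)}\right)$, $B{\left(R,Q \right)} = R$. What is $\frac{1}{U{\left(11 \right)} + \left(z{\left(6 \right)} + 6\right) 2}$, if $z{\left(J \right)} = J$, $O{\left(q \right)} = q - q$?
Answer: $\frac{1}{134} \approx 0.0074627$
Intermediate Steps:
$O{\left(q \right)} = 0$
$U{\left(T \right)} = T \left(-1 + T\right)$ ($U{\left(T \right)} = \left(T + 0\right) \left(T - 1\right) = T \left(-1 + T\right)$)
$\frac{1}{U{\left(11 \right)} + \left(z{\left(6 \right)} + 6\right) 2} = \frac{1}{11 \left(-1 + 11\right) + \left(6 + 6\right) 2} = \frac{1}{11 \cdot 10 + 12 \cdot 2} = \frac{1}{110 + 24} = \frac{1}{134}$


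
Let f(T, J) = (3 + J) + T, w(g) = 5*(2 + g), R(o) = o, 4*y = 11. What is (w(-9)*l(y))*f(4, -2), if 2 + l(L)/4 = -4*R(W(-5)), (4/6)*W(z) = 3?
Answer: 14000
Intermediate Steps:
W(z) = 9/2 (W(z) = (3/2)*3 = 9/2)
y = 11/4 (y = (1/4)*11 = 11/4 ≈ 2.7500)
l(L) = -80 (l(L) = -8 + 4*(-4*9/2) = -8 + 4*(-18) = -8 - 72 = -80)
w(g) = 10 + 5*g
f(T, J) = 3 + J + T
(w(-9)*l(y))*f(4, -2) = ((10 + 5*(-9))*(-80))*(3 - 2 + 4) = ((10 - 45)*(-80))*5 = -35*(-80)*5 = 2800*5 = 14000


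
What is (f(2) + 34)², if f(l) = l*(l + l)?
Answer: 1764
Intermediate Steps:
f(l) = 2*l² (f(l) = l*(2*l) = 2*l²)
(f(2) + 34)² = (2*2² + 34)² = (2*4 + 34)² = (8 + 34)² = 42² = 1764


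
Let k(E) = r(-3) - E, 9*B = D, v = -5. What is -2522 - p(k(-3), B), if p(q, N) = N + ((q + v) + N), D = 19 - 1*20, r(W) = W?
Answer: -22651/9 ≈ -2516.8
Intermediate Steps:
D = -1 (D = 19 - 20 = -1)
B = -⅑ (B = (⅑)*(-1) = -⅑ ≈ -0.11111)
k(E) = -3 - E
p(q, N) = -5 + q + 2*N (p(q, N) = N + ((q - 5) + N) = N + ((-5 + q) + N) = N + (-5 + N + q) = -5 + q + 2*N)
-2522 - p(k(-3), B) = -2522 - (-5 + (-3 - 1*(-3)) + 2*(-⅑)) = -2522 - (-5 + (-3 + 3) - 2/9) = -2522 - (-5 + 0 - 2/9) = -2522 - 1*(-47/9) = -2522 + 47/9 = -22651/9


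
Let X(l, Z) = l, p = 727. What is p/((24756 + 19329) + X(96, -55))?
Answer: 727/44181 ≈ 0.016455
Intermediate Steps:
p/((24756 + 19329) + X(96, -55)) = 727/((24756 + 19329) + 96) = 727/(44085 + 96) = 727/44181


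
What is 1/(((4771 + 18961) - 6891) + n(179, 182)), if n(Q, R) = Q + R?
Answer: 1/17202 ≈ 5.8133e-5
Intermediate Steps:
1/(((4771 + 18961) - 6891) + n(179, 182)) = 1/(((4771 + 18961) - 6891) + (179 + 182)) = 1/((23732 - 6891) + 361) = 1/(16841 + 361) = 1/17202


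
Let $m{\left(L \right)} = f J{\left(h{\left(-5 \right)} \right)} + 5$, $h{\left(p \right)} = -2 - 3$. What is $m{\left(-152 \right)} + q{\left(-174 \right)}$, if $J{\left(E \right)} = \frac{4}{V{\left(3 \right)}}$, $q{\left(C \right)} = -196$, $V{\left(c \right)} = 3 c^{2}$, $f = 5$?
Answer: $- \frac{5137}{27} \approx -190.26$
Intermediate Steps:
$h{\left(p \right)} = -5$ ($h{\left(p \right)} = -2 - 3 = -5$)
$J{\left(E \right)} = \frac{4}{27}$ ($J{\left(E \right)} = \frac{4}{3 \cdot 3^{2}} = \frac{4}{3 \cdot 9} = \frac{4}{27}$)
$m{\left(L \right)} = \frac{155}{27}$ ($m{\left(L \right)} = 5 \cdot \frac{4}{27} + 5 = \frac{20}{27} + 5 = \frac{155}{27}$)
$m{\left(-152 \right)} + q{\left(-174 \right)} = \frac{155}{27} - 196 = - \frac{5137}{27}$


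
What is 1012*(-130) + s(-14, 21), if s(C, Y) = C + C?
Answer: -131588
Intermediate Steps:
s(C, Y) = 2*C
1012*(-130) + s(-14, 21) = 1012*(-130) + 2*(-14) = -131560 - 28 = -131588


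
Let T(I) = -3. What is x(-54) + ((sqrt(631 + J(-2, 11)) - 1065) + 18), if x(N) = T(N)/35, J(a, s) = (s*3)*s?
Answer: -36648/35 + sqrt(994) ≈ -1015.6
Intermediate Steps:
J(a, s) = 3*s**2 (J(a, s) = (3*s)*s = 3*s**2)
x(N) = -3/35
x(-54) + ((sqrt(631 + J(-2, 11)) - 1065) + 18) = -3/35 + ((sqrt(631 + 3*11**2) - 1065) + 18) = -3/35 + ((sqrt(631 + 3*121) - 1065) + 18) = -3/35 + ((sqrt(631 + 363) - 1065) + 18) = -3/35 + ((sqrt(994) - 1065) + 18) = -3/35 + ((-1065 + sqrt(994)) + 18) = -3/35 + (-1047 + sqrt(994)) = -36648/35 + sqrt(994)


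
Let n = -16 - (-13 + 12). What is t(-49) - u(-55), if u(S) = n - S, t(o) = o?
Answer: -89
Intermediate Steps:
n = -15 (n = -16 - 1*(-1) = -16 + 1 = -15)
u(S) = -15 - S
t(-49) - u(-55) = -49 - (-15 - 1*(-55)) = -49 - (-15 + 55) = -49 - 1*40 = -49 - 40 = -89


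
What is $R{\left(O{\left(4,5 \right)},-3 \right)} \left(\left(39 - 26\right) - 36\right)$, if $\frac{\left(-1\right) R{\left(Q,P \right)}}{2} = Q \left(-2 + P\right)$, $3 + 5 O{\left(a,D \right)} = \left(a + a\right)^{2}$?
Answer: $-2806$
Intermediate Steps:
$O{\left(a,D \right)} = - \frac{3}{5} + \frac{4 a^{2}}{5}$ ($O{\left(a,D \right)} = - \frac{3}{5} + \frac{\left(a + a\right)^{2}}{5} = - \frac{3}{5} + \frac{\left(2 a\right)^{2}}{5} = - \frac{3}{5} + \frac{4 a^{2}}{5}$)
$R{\left(Q,P \right)} = - 2 Q \left(-2 + P\right)$
$R{\left(O{\left(4,5 \right)},-3 \right)} \left(\left(39 - 26\right) - 36\right) = 2 \left(- \frac{3}{5} + \frac{4 \cdot 4^{2}}{5}\right) \left(2 - -3\right) \left(\left(39 - 26\right) - 36\right) = 2 \left(- \frac{3}{5} + \frac{4}{5} \cdot 16\right) \left(2 + 3\right) \left(13 - 36\right) = 2 \left(- \frac{3}{5} + \frac{64}{5}\right) 5 \left(-23\right) = 2 \cdot \frac{61}{5} \cdot 5 \left(-23\right) = 122 \left(-23\right) = -2806$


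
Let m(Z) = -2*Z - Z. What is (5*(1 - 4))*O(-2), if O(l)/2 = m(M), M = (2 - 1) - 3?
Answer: -180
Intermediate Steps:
M = -2 (M = 1 - 3 = -2)
m(Z) = -3*Z
O(l) = 12 (O(l) = 2*(-3*(-2)) = 2*6 = 12)
(5*(1 - 4))*O(-2) = (5*(1 - 4))*12 = (5*(-3))*12 = -15*12 = -180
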